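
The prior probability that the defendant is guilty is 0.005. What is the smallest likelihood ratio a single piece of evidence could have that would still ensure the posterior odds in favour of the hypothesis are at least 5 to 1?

995

Prior odds = 0.005/0.995 = 1/199.
Target odds = 5.
Required Bayes factor = 5 ÷ (1/199) = 995.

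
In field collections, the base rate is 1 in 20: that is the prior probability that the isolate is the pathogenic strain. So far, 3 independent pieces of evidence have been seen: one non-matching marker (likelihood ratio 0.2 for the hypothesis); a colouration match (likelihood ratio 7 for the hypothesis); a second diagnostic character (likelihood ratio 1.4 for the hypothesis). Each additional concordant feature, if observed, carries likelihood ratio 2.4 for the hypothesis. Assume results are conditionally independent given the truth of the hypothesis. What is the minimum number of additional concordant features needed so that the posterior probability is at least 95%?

Prior odds = 0.05/0.95 = 1/19.
Combined Bayes factor of the evidence already in hand = 0.2 × 7 × 1.4 = 1.96.
Odds after that evidence = (1/19) × 1.96 = 49/475.
Target odds = 0.95/0.05 = 19.
Need 2.4ⁿ ≥ 19 ÷ (49/475) = 9025/49.
2.4⁵ = 79.62624 falls short of 9025/49 but 2.4⁶ = 2985984/15625 reaches it, so n = 6.

6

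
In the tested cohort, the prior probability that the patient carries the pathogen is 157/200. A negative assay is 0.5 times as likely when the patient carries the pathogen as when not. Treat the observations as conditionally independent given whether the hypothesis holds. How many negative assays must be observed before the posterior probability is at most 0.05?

7

Prior odds: 0.785 ÷ 0.215 = 157/43.
Likelihood ratio per negative assay = 0.5.
Target odds: 0.05 ÷ 0.95 = 1/19.
Require 0.5ⁿ ≤ 1/19 ÷ (157/43) = 43/2983.
0.5⁶ = 0.015625 is still above 43/2983 but 0.5⁷ = 0.0078125 is at or below it, so n = 7.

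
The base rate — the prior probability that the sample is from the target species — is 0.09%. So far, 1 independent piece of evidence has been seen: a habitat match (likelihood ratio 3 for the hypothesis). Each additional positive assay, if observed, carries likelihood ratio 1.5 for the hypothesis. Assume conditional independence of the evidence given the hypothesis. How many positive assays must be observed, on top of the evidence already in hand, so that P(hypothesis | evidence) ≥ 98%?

Prior odds = 0.0009/0.9991 = 9/9991.
Bayes factor of the evidence already in hand = 3.
Odds after that evidence = (9/9991) × 3 = 27/9991.
Target odds = 0.98/0.02 = 49.
Need 1.5ⁿ ≥ 49 ÷ (27/9991) = 489559/27.
1.5²⁴ ≈16834.1 falls short of 489559/27 but 1.5²⁵ ≈25251.2 reaches it, so n = 25.

25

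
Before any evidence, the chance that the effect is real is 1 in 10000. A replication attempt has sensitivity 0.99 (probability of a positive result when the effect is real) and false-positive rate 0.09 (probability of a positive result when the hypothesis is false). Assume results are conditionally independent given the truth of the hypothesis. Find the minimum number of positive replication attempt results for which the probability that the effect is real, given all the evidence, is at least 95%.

6

Prior odds: 0.0001 ÷ 0.9999 = 1/9999.
Likelihood ratio of a positive result = 0.99/0.09 = 11.
Target posterior odds = 0.95/0.05 = 19.
Need (1/9999) × 11ⁿ ≥ 19, i.e. 11ⁿ ≥ 189981.
11⁵ = 161051 falls short of 189981 but 11⁶ = 1771561 reaches it, so n = 6.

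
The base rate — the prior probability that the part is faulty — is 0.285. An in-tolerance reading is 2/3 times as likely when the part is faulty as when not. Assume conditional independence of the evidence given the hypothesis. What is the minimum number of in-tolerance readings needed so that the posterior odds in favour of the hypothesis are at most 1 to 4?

Prior odds: 0.285 ÷ 0.715 = 57/143.
Likelihood ratio per in-tolerance reading = 2/3.
Target odds = 0.25.
Require (2/3)ⁿ ≤ 0.25 ÷ (57/143) = 143/228.
(2/3)¹ = 2/3 is still above 143/228 but (2/3)² = 4/9 is at or below it, so n = 2.

2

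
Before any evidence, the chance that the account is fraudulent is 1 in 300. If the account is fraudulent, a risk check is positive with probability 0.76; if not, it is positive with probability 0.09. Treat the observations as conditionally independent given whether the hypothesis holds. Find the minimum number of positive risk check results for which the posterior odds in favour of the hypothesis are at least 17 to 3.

Prior odds: (1/300) ÷ (299/300) = 1/299.
Likelihood ratio of a positive = 0.76/0.09 = 76/9.
Target odds = 17/3.
Need (1/299) × (76/9)ⁿ ≥ 17/3, i.e. (76/9)ⁿ ≥ 5083/3.
(76/9)³ = 438976/729 falls short of 5083/3 but (76/9)⁴ = 33362176/6561 reaches it, so n = 4.

4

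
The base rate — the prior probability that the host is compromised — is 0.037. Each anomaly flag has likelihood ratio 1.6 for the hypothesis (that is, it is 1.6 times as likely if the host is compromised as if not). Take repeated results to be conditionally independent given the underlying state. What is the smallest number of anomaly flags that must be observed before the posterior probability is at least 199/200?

Prior odds: 0.037 ÷ 0.963 = 37/963.
Likelihood ratio per anomaly flag = 1.6.
Target odds: 0.995 ÷ 0.005 = 199.
Require 1.6ⁿ ≥ 199 ÷ (37/963) = 191637/37.
1.6¹⁸ ≈4722.37 falls short of 191637/37 but 1.6¹⁹ ≈7555.79 reaches it, so n = 19.

19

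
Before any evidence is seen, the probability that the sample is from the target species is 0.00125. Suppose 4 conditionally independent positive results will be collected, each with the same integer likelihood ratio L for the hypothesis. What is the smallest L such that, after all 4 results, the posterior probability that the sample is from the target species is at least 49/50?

Prior odds = 0.00125/0.99875 = 1/799.
Target odds = 0.98/0.02 = 49.
Need L⁴ ≥ 49 ÷ (1/799) = 39151.
14⁴ = 38416 < 39151 ≤ 50625 = 15⁴, so L = 15.

15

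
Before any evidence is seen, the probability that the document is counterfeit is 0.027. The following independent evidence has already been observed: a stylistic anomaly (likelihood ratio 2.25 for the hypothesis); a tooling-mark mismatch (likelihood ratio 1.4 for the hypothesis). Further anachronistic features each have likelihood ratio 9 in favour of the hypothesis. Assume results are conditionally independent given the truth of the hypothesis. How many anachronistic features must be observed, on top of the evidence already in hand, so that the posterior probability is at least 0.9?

Prior odds = 0.027/0.973 = 27/973.
Combined Bayes factor of the evidence already in hand = 2.25 × 1.4 = 3.15.
Odds after that evidence = (27/973) × 3.15 = 243/2780.
Target odds = 0.9/0.1 = 9.
Need 9ⁿ ≥ 9 ÷ (243/2780) = 2780/27.
9² = 81 falls short of 2780/27 but 9³ = 729 reaches it, so n = 3.

3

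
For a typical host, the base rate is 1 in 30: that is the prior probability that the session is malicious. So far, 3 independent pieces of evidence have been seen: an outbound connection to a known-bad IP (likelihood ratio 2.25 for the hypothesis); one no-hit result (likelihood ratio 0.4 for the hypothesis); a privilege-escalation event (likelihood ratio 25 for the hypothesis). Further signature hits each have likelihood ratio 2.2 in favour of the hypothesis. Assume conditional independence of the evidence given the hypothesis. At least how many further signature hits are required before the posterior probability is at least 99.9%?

Prior odds = (1/30)/(29/30) = 1/29.
Combined Bayes factor of the evidence already in hand = 2.25 × 0.4 × 25 = 22.5.
Odds after that evidence = (1/29) × 22.5 = 45/58.
Target odds = 0.999/0.001 = 999.
Need 2.2ⁿ ≥ 999 ÷ (45/58) = 1287.6.
2.2⁹ ≈1207.27 falls short of 1287.6 but 2.2¹⁰ ≈2655.99 reaches it, so n = 10.

10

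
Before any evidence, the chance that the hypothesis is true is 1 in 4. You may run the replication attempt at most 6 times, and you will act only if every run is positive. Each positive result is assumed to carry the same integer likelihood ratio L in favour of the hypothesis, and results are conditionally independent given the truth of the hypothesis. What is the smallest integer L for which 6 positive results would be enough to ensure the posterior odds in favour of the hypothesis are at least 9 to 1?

Prior odds = 0.25/0.75 = 1/3.
Target odds = 9.
Need L⁶ ≥ 9 ÷ (1/3) = 27.
1⁶ = 1 < 27 ≤ 64 = 2⁶, so L = 2.

2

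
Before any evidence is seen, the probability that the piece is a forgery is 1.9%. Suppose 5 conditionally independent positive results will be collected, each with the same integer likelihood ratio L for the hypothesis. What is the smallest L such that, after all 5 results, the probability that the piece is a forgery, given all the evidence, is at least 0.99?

6

Prior odds = 0.019/0.981 = 19/981.
Target odds = 0.99/0.01 = 99.
Need L⁵ ≥ 99 ÷ (19/981) = 97119/19.
5⁵ = 3125 < 97119/19 ≤ 7776 = 6⁵, so L = 6.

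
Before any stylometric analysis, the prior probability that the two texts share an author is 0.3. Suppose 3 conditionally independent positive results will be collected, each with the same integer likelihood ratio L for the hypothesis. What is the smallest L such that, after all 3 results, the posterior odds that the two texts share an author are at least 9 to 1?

Prior odds = 0.3/0.7 = 3/7.
Target odds = 9.
Need L³ ≥ 9 ÷ (3/7) = 21.
2³ = 8 < 21 ≤ 27 = 3³, so L = 3.

3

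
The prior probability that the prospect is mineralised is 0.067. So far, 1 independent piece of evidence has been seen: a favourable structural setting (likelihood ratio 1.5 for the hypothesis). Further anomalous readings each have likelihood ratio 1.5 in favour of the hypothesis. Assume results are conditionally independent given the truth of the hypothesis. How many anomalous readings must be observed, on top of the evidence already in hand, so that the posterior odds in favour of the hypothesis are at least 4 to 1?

9

Prior odds = 0.067/0.933 = 67/933.
Bayes factor of the evidence already in hand = 1.5.
Odds after that evidence = (67/933) × 1.5 = 67/622.
Target odds = 4.
Need 1.5ⁿ ≥ 4 ÷ (67/622) = 2488/67.
1.5⁸ = 25.62890625 falls short of 2488/67 but 1.5⁹ = 19683/512 reaches it, so n = 9.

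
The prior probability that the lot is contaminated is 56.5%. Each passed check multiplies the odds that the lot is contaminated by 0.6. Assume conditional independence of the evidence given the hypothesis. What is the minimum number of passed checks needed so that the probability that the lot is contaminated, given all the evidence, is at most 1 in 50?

Prior odds: 0.565 ÷ 0.435 = 113/87.
Likelihood ratio per passed check = 0.6.
Target odds: 0.02 ÷ 0.98 = 1/49.
Require 0.6ⁿ ≤ 1/49 ÷ (113/87) = 87/5537.
0.6⁸ = 6561/390625 is still above 87/5537 but 0.6⁹ = 19683/1953125 is at or below it, so n = 9.

9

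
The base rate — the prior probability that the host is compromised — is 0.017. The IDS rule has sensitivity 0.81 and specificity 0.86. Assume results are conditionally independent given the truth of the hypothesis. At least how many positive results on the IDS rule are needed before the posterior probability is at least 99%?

5

Prior odds: 0.017 ÷ 0.983 = 17/983.
False-positive rate = 1 − 0.86 = 0.14; likelihood ratio of a positive = 0.81/0.14 = 81/14.
Target posterior odds = 0.99/0.01 = 99.
Need (17/983) × (81/14)ⁿ ≥ 99, i.e. (81/14)ⁿ ≥ 97317/17.
(81/14)⁴ = 43046721/38416 falls short of 97317/17 but (81/14)⁵ ≈6483.13 reaches it, so n = 5.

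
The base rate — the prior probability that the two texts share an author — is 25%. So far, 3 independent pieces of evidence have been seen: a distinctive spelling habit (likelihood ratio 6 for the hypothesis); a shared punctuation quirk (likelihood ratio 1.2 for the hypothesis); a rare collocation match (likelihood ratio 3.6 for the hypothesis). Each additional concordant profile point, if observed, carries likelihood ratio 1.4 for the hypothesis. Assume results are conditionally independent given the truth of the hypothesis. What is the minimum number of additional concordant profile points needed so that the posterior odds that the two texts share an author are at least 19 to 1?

Prior odds = 0.25/0.75 = 1/3.
Combined Bayes factor of the evidence already in hand = 6 × 1.2 × 3.6 = 25.92.
Odds after that evidence = (1/3) × 25.92 = 8.64.
Target odds = 19.
Need 1.4ⁿ ≥ 19 ÷ 8.64 = 475/216.
1.4² = 1.96 falls short of 475/216 but 1.4³ = 2.744 reaches it, so n = 3.

3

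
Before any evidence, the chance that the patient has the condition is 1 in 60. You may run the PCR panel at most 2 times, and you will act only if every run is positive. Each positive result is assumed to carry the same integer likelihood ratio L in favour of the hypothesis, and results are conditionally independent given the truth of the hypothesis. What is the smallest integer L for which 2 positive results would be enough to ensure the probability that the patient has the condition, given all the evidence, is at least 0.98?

Prior odds = (1/60)/(59/60) = 1/59.
Target odds = 0.98/0.02 = 49.
Need L² ≥ 49 ÷ (1/59) = 2891.
53² = 2809 < 2891 ≤ 2916 = 54², so L = 54.

54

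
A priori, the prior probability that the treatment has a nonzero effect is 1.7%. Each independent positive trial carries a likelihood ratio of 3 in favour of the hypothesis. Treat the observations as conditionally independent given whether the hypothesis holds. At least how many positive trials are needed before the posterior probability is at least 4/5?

5

Prior odds = 0.017/0.983 = 17/983.
Likelihood ratio per positive trial = 3.
Target posterior odds = 0.8/0.2 = 4.
Require 3ⁿ ≥ 4 ÷ (17/983) = 3932/17.
3⁴ = 81 falls short of 3932/17 but 3⁵ = 243 reaches it, so n = 5.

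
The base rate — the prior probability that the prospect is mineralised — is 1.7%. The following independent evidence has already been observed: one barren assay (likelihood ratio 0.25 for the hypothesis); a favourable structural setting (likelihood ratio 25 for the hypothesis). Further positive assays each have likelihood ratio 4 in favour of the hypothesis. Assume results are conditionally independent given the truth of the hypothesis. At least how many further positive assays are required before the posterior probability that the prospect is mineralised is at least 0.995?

Prior odds = 0.017/0.983 = 17/983.
Combined Bayes factor of the evidence already in hand = 0.25 × 25 = 6.25.
Odds after that evidence = (17/983) × 6.25 = 425/3932.
Target odds = 0.995/0.005 = 199.
Need 4ⁿ ≥ 199 ÷ (425/3932) = 782468/425.
4⁵ = 1024 falls short of 782468/425 but 4⁶ = 4096 reaches it, so n = 6.

6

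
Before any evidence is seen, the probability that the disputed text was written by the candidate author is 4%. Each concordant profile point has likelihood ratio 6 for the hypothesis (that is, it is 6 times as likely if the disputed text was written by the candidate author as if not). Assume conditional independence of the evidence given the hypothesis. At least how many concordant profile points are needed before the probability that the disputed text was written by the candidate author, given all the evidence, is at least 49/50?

4

Prior odds = 0.04/0.96 = 1/24.
Likelihood ratio per concordant profile point = 6.
Target posterior odds = 0.98/0.02 = 49.
Need (1/24) × 6ⁿ ≥ 49, i.e. 6ⁿ ≥ 1176.
6³ = 216 falls short of 1176 but 6⁴ = 1296 reaches it, so n = 4.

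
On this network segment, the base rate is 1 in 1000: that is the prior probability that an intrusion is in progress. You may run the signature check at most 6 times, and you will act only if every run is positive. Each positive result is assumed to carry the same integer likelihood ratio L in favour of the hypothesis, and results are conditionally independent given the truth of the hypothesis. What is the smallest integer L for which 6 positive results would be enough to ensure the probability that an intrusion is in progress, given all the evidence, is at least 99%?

Prior odds = 0.001/0.999 = 1/999.
Target odds = 0.99/0.01 = 99.
Need L⁶ ≥ 99 ÷ (1/999) = 98901.
6⁶ = 46656 < 98901 ≤ 117649 = 7⁶, so L = 7.

7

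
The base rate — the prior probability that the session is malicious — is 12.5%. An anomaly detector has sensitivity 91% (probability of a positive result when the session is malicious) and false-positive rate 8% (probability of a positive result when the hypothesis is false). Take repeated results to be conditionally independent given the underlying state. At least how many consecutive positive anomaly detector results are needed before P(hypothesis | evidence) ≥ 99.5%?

Prior odds = 0.125/0.875 = 1/7.
Likelihood ratio of a positive result = 0.91/0.08 = 11.375.
Target posterior odds = 0.995/0.005 = 199.
Require 11.375ⁿ ≥ 199 ÷ (1/7) = 1393.
11.375² = 129.390625 falls short of 1393 but 11.375³ = 753571/512 reaches it, so n = 3.

3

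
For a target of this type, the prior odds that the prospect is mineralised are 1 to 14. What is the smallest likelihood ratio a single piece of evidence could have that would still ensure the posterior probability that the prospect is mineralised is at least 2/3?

28

Prior odds = 1/14.
Target odds = (2/3)/(1/3) = 2.
Required Bayes factor = 2 ÷ (1/14) = 28.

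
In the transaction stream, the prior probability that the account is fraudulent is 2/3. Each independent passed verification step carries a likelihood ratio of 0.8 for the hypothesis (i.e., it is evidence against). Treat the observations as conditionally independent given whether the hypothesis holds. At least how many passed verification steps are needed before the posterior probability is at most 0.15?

Prior odds: (2/3) ÷ (1/3) = 2.
Likelihood ratio per passed verification step = 0.8.
Target posterior odds = 0.15/0.85 = 3/17.
Require 0.8ⁿ ≤ 3/17 ÷ 2 = 3/34.
0.8¹⁰ = 1048576/9765625 is still above 3/34 but 0.8¹¹ = 4194304/48828125 is at or below it, so n = 11.

11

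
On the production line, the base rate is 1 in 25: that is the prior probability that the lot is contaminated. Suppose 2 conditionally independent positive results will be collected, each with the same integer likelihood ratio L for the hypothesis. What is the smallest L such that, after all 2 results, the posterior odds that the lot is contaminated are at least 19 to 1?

22

Prior odds = 0.04/0.96 = 1/24.
Target odds = 19.
Need L² ≥ 19 ÷ (1/24) = 456.
21² = 441 < 456 ≤ 484 = 22², so L = 22.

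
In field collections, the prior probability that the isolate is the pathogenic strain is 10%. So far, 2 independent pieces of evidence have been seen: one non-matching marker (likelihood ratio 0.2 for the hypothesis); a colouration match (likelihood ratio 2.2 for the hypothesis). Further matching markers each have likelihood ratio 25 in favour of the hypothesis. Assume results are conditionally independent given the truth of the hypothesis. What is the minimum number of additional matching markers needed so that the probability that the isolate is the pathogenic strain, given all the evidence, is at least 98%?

3

Prior odds = 0.1/0.9 = 1/9.
Combined Bayes factor of the evidence already in hand = 0.2 × 2.2 = 0.44.
Odds after that evidence = (1/9) × 0.44 = 11/225.
Target odds = 0.98/0.02 = 49.
Need 25ⁿ ≥ 49 ÷ (11/225) = 11025/11.
25² = 625 falls short of 11025/11 but 25³ = 15625 reaches it, so n = 3.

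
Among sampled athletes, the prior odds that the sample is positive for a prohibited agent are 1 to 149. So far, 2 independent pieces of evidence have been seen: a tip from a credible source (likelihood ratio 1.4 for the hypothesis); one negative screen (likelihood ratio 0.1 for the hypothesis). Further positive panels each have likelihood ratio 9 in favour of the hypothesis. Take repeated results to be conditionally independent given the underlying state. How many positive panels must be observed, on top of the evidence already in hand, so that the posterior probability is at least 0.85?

4

Prior odds = 1/149.
Combined Bayes factor of the evidence already in hand = 1.4 × 0.1 = 0.14.
Odds after that evidence = (1/149) × 0.14 = 7/7450.
Target odds = 0.85/0.15 = 17/3.
Need 9ⁿ ≥ 17/3 ÷ (7/7450) = 126650/21.
9³ = 729 falls short of 126650/21 but 9⁴ = 6561 reaches it, so n = 4.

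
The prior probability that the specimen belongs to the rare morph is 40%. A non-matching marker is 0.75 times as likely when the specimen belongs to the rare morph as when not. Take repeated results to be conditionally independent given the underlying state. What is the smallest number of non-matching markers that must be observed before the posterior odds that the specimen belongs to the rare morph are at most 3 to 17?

Prior odds: 0.4 ÷ 0.6 = 2/3.
Likelihood ratio per non-matching marker = 0.75.
Target odds = 3/17.
Require 0.75ⁿ ≤ 3/17 ÷ (2/3) = 9/34.
0.75⁴ = 0.31640625 is still above 9/34 but 0.75⁵ = 243/1024 is at or below it, so n = 5.

5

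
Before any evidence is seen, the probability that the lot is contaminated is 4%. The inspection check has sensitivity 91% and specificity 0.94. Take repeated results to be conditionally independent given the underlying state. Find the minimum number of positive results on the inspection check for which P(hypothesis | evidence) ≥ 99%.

Prior odds: 0.04 ÷ 0.96 = 1/24.
False-positive rate = 1 − 0.94 = 0.06; likelihood ratio of a positive = 0.91/0.06 = 91/6.
Target odds: 0.99 ÷ 0.01 = 99.
Need (1/24) × (91/6)ⁿ ≥ 99, i.e. (91/6)ⁿ ≥ 2376.
(91/6)² = 8281/36 falls short of 2376 but (91/6)³ = 753571/216 reaches it, so n = 3.

3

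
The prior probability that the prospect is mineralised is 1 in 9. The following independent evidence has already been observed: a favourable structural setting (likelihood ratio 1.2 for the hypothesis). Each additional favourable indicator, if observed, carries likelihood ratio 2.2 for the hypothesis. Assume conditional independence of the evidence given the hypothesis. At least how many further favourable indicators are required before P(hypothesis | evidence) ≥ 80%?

Prior odds = (1/9)/(8/9) = 0.125.
Bayes factor of the evidence already in hand = 1.2.
Odds after that evidence = 0.125 × 1.2 = 0.15.
Target odds = 0.8/0.2 = 4.
Need 2.2ⁿ ≥ 4 ÷ 0.15 = 80/3.
2.2⁴ = 23.4256 falls short of 80/3 but 2.2⁵ = 51.53632 reaches it, so n = 5.

5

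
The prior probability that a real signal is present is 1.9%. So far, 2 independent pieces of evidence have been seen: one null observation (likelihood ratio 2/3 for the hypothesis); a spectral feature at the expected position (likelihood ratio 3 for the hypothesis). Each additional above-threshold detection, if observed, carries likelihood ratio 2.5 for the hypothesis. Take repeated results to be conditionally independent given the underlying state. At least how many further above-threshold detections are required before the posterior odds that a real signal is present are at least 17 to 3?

Prior odds = 0.019/0.981 = 19/981.
Combined Bayes factor of the evidence already in hand = (2/3) × 3 = 2.
Odds after that evidence = (19/981) × 2 = 38/981.
Target odds = 17/3.
Need 2.5ⁿ ≥ 17/3 ÷ (38/981) = 5559/38.
2.5⁵ = 97.65625 falls short of 5559/38 but 2.5⁶ = 244.140625 reaches it, so n = 6.

6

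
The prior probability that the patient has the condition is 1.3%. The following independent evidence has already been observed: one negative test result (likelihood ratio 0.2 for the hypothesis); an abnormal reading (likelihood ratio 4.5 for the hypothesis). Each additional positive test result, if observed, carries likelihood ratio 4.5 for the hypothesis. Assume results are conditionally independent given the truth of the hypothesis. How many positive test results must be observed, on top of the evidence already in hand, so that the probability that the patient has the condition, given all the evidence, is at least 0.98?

6

Prior odds = 0.013/0.987 = 13/987.
Combined Bayes factor of the evidence already in hand = 0.2 × 4.5 = 0.9.
Odds after that evidence = (13/987) × 0.9 = 39/3290.
Target odds = 0.98/0.02 = 49.
Need 4.5ⁿ ≥ 49 ÷ (39/3290) = 161210/39.
4.5⁵ = 1845.28125 falls short of 161210/39 but 4.5⁶ = 8303.765625 reaches it, so n = 6.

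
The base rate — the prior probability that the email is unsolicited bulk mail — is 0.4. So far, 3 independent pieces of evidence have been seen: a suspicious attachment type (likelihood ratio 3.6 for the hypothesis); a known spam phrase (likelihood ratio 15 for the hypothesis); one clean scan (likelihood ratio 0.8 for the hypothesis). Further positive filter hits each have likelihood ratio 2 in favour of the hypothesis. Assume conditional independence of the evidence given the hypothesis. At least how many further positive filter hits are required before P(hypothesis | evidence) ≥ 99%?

2

Prior odds = 0.4/0.6 = 2/3.
Combined Bayes factor of the evidence already in hand = 3.6 × 15 × 0.8 = 43.2.
Odds after that evidence = (2/3) × 43.2 = 28.8.
Target odds = 0.99/0.01 = 99.
Need 2ⁿ ≥ 99 ÷ 28.8 = 3.4375.
2¹ = 2 falls short of 3.4375 but 2² = 4 reaches it, so n = 2.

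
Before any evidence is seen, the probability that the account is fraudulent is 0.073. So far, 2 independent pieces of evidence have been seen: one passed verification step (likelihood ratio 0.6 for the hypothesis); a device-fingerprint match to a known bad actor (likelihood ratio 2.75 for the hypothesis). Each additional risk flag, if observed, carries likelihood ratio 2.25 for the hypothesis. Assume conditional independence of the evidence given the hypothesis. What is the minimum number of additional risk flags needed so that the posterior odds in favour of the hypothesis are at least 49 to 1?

8

Prior odds = 0.073/0.927 = 73/927.
Combined Bayes factor of the evidence already in hand = 0.6 × 2.75 = 1.65.
Odds after that evidence = (73/927) × 1.65 = 803/6180.
Target odds = 49.
Need 2.25ⁿ ≥ 49 ÷ (803/6180) = 302820/803.
2.25⁷ = 4782969/16384 falls short of 302820/803 but 2.25⁸ = 43046721/65536 reaches it, so n = 8.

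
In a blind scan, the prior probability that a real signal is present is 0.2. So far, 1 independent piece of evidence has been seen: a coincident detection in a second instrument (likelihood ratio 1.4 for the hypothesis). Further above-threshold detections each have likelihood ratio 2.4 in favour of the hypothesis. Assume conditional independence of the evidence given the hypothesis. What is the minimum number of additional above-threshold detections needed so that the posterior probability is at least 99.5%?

8

Prior odds = 0.2/0.8 = 0.25.
Bayes factor of the evidence already in hand = 1.4.
Odds after that evidence = 0.25 × 1.4 = 0.35.
Target odds = 0.995/0.005 = 199.
Need 2.4ⁿ ≥ 199 ÷ 0.35 = 3980/7.
2.4⁷ = 35831808/78125 falls short of 3980/7 but 2.4⁸ = 429981696/390625 reaches it, so n = 8.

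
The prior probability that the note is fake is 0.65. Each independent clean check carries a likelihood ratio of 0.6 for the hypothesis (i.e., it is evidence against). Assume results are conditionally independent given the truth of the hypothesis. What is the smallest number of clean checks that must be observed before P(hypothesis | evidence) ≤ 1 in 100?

11

Prior odds = 0.65/0.35 = 13/7.
Likelihood ratio per clean check = 0.6.
Target odds: 0.01 ÷ 0.99 = 1/99.
Require 0.6ⁿ ≤ 1/99 ÷ (13/7) = 7/1287.
0.6¹⁰ = 59049/9765625 is still above 7/1287 but 0.6¹¹ = 177147/48828125 is at or below it, so n = 11.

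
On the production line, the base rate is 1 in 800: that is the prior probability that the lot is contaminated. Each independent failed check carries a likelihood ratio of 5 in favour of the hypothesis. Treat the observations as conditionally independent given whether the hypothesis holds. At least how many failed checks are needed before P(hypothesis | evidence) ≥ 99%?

Prior odds: 0.00125 ÷ 0.99875 = 1/799.
Likelihood ratio per failed check = 5.
Target odds: 0.99 ÷ 0.01 = 99.
Need (1/799) × 5ⁿ ≥ 99, i.e. 5ⁿ ≥ 79101.
5⁷ = 78125 falls short of 79101 but 5⁸ = 390625 reaches it, so n = 8.

8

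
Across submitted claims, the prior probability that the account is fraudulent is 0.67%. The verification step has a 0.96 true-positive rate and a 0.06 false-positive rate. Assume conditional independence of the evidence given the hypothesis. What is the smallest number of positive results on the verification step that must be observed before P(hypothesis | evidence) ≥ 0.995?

Prior odds: 0.0067 ÷ 0.9933 = 67/9933.
Likelihood ratio of a positive result = 0.96/0.06 = 16.
Target odds: 0.995 ÷ 0.005 = 199.
Need (67/9933) × 16ⁿ ≥ 199, i.e. 16ⁿ ≥ 1976667/67.
16³ = 4096 falls short of 1976667/67 but 16⁴ = 65536 reaches it, so n = 4.

4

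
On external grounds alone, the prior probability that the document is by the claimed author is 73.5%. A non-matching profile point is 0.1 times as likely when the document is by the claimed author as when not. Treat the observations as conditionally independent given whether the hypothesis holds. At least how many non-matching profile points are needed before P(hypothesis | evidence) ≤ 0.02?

Prior odds: 0.735 ÷ 0.265 = 147/53.
Likelihood ratio per non-matching profile point = 0.1.
Target odds: 0.02 ÷ 0.98 = 1/49.
Need (147/53) × 0.1ⁿ ≤ 1/49, i.e. 0.1ⁿ ≤ 53/7203.
0.1² = 0.01 is still above 53/7203 but 0.1³ = 0.001 is at or below it, so n = 3.

3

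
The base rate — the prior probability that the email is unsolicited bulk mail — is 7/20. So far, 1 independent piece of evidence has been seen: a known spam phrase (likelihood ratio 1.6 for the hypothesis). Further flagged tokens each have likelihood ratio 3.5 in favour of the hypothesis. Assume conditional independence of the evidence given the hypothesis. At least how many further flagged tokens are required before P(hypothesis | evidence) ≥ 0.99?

4

Prior odds = 0.35/0.65 = 7/13.
Bayes factor of the evidence already in hand = 1.6.
Odds after that evidence = (7/13) × 1.6 = 56/65.
Target odds = 0.99/0.01 = 99.
Need 3.5ⁿ ≥ 99 ÷ (56/65) = 6435/56.
3.5³ = 42.875 falls short of 6435/56 but 3.5⁴ = 150.0625 reaches it, so n = 4.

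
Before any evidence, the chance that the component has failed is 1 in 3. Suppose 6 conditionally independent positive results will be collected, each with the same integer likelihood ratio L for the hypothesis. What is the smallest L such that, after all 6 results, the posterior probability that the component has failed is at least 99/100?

3

Prior odds = (1/3)/(2/3) = 0.5.
Target odds = 0.99/0.01 = 99.
Need L⁶ ≥ 99 ÷ 0.5 = 198.
2⁶ = 64 < 198 ≤ 729 = 3⁶, so L = 3.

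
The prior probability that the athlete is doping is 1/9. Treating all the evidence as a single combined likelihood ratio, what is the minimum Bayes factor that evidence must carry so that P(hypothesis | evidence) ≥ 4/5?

Prior odds = (1/9)/(8/9) = 0.125.
Target odds = 0.8/0.2 = 4.
Required Bayes factor = 4 ÷ 0.125 = 32.

32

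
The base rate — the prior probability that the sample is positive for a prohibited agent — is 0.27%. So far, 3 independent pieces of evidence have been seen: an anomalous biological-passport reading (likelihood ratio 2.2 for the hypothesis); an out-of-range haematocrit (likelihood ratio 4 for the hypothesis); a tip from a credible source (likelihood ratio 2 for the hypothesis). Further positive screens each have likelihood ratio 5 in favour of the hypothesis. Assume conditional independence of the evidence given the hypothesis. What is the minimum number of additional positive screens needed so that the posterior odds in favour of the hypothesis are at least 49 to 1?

5

Prior odds = 0.0027/0.9973 = 27/9973.
Combined Bayes factor of the evidence already in hand = 2.2 × 4 × 2 = 17.6.
Odds after that evidence = (27/9973) × 17.6 = 2376/49865.
Target odds = 49.
Need 5ⁿ ≥ 49 ÷ (2376/49865) = 2443385/2376.
5⁴ = 625 falls short of 2443385/2376 but 5⁵ = 3125 reaches it, so n = 5.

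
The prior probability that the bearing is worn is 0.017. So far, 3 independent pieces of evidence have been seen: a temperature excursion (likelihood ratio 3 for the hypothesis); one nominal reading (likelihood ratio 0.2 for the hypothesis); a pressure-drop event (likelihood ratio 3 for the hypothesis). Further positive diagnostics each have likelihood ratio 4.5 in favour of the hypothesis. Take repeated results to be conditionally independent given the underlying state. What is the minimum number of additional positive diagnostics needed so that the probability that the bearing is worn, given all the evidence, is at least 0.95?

Prior odds = 0.017/0.983 = 17/983.
Combined Bayes factor of the evidence already in hand = 3 × 0.2 × 3 = 1.8.
Odds after that evidence = (17/983) × 1.8 = 153/4915.
Target odds = 0.95/0.05 = 19.
Need 4.5ⁿ ≥ 19 ÷ (153/4915) = 93385/153.
4.5⁴ = 410.0625 falls short of 93385/153 but 4.5⁵ = 1845.28125 reaches it, so n = 5.

5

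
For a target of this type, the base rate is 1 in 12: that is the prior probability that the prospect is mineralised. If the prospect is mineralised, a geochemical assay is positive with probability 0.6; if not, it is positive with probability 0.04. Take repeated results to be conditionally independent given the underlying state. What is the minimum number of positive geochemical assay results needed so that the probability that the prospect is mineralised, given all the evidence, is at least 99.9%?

Prior odds = (1/12)/(11/12) = 1/11.
Likelihood ratio of a positive = 0.6/0.04 = 15.
Target posterior odds = 0.999/0.001 = 999.
Require 15ⁿ ≥ 999 ÷ (1/11) = 10989.
15³ = 3375 falls short of 10989 but 15⁴ = 50625 reaches it, so n = 4.

4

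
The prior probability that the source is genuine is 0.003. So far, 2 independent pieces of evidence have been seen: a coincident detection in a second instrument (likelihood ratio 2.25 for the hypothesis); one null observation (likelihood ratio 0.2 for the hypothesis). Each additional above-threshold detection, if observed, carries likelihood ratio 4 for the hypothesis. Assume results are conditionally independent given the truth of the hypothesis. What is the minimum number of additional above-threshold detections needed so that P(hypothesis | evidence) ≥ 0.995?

9

Prior odds = 0.003/0.997 = 3/997.
Combined Bayes factor of the evidence already in hand = 2.25 × 0.2 = 0.45.
Odds after that evidence = (3/997) × 0.45 = 27/19940.
Target odds = 0.995/0.005 = 199.
Need 4ⁿ ≥ 199 ÷ (27/19940) = 3968060/27.
4⁸ = 65536 falls short of 3968060/27 but 4⁹ = 262144 reaches it, so n = 9.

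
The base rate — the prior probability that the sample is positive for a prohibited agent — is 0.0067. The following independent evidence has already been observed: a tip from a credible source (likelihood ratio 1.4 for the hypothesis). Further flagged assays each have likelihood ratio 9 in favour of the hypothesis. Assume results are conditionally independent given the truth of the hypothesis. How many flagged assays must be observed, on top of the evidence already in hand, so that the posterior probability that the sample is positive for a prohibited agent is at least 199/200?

5

Prior odds = 0.0067/0.9933 = 67/9933.
Bayes factor of the evidence already in hand = 1.4.
Odds after that evidence = (67/9933) × 1.4 = 67/7095.
Target odds = 0.995/0.005 = 199.
Need 9ⁿ ≥ 199 ÷ (67/7095) = 1411905/67.
9⁴ = 6561 falls short of 1411905/67 but 9⁵ = 59049 reaches it, so n = 5.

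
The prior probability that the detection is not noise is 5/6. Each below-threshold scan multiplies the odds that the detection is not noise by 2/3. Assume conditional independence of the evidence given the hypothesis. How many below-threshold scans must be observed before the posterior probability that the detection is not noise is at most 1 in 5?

8

Prior odds = (5/6)/(1/6) = 5.
Likelihood ratio per below-threshold scan = 2/3.
Target posterior odds = 0.2/0.8 = 0.25.
Need 5 × (2/3)ⁿ ≤ 0.25, i.e. (2/3)ⁿ ≤ 0.05.
(2/3)⁷ = 128/2187 is still above 0.05 but (2/3)⁸ = 256/6561 is at or below it, so n = 8.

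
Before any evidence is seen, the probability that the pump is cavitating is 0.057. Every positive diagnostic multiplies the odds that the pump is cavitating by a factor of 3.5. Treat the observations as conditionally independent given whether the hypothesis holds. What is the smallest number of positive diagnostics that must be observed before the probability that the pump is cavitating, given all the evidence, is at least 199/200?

7

Prior odds: 0.057 ÷ 0.943 = 57/943.
Likelihood ratio per positive diagnostic = 3.5.
Target odds: 0.995 ÷ 0.005 = 199.
Require 3.5ⁿ ≥ 199 ÷ (57/943) = 187657/57.
3.5⁶ = 1838.265625 falls short of 187657/57 but 3.5⁷ = 823543/128 reaches it, so n = 7.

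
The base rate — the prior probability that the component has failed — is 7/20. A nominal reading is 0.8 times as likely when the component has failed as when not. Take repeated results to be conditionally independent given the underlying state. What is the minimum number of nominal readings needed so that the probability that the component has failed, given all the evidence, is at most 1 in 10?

Prior odds: 0.35 ÷ 0.65 = 7/13.
Likelihood ratio per nominal reading = 0.8.
Target odds: 0.1 ÷ 0.9 = 1/9.
Require 0.8ⁿ ≤ 1/9 ÷ (7/13) = 13/63.
0.8⁷ = 16384/78125 is still above 13/63 but 0.8⁸ = 65536/390625 is at or below it, so n = 8.

8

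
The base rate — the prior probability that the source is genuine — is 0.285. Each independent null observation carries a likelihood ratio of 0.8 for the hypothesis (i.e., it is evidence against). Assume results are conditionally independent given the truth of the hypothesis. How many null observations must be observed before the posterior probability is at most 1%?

Prior odds: 0.285 ÷ 0.715 = 57/143.
Likelihood ratio per null observation = 0.8.
Target posterior odds = 0.01/0.99 = 1/99.
Need (57/143) × 0.8ⁿ ≤ 1/99, i.e. 0.8ⁿ ≤ 13/513.
0.8¹⁶ ≈0.0281475 is still above 13/513 but 0.8¹⁷ ≈0.022518 is at or below it, so n = 17.

17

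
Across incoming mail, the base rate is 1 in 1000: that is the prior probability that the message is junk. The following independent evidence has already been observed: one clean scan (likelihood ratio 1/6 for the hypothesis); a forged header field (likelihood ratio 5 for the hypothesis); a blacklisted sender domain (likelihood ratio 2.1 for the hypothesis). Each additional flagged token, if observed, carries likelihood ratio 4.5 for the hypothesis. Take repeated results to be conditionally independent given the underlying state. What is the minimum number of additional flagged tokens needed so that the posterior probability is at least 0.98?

Prior odds = 0.001/0.999 = 1/999.
Combined Bayes factor of the evidence already in hand = (1/6) × 5 × 2.1 = 1.75.
Odds after that evidence = (1/999) × 1.75 = 7/3996.
Target odds = 0.98/0.02 = 49.
Need 4.5ⁿ ≥ 49 ÷ (7/3996) = 27972.
4.5⁶ = 8303.765625 falls short of 27972 but 4.5⁷ = 4782969/128 reaches it, so n = 7.

7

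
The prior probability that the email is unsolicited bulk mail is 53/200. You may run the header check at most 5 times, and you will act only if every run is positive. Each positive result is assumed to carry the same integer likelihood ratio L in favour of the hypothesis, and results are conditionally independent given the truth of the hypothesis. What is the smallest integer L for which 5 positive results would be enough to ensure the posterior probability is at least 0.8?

Prior odds = 0.265/0.735 = 53/147.
Target odds = 0.8/0.2 = 4.
Need L⁵ ≥ 4 ÷ (53/147) = 588/53.
1⁵ = 1 < 588/53 ≤ 32 = 2⁵, so L = 2.

2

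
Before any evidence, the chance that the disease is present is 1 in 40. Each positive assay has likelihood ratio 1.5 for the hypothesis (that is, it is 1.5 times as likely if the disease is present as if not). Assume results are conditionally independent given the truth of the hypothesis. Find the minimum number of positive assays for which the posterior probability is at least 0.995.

23

Prior odds = 0.025/0.975 = 1/39.
Likelihood ratio per positive assay = 1.5.
Target odds: 0.995 ÷ 0.005 = 199.
Require 1.5ⁿ ≥ 199 ÷ (1/39) = 7761.
1.5²² ≈7481.83 falls short of 7761 but 1.5²³ ≈11222.7 reaches it, so n = 23.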